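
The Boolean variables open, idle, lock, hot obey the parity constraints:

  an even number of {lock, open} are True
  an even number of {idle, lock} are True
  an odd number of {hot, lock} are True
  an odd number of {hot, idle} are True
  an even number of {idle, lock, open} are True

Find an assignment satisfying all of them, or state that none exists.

open: False; idle: False; lock: False; hot: True

{lock, open}: 0 true → even ✓
{idle, lock}: 0 true → even ✓
{hot, lock}: 1 true → odd ✓
{hot, idle}: 1 true → odd ✓
{idle, lock, open}: 0 true → even ✓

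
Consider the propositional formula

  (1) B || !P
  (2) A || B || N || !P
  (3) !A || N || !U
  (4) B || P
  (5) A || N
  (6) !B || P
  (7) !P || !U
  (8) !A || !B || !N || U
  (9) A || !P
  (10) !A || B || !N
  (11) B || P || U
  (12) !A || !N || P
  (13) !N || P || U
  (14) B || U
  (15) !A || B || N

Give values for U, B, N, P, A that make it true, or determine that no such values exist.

Try U = True:
  (!P || !U) forces P = False.
  (B || P) forces B = True.
  clause (!B || P) is falsified — backtrack.
So U = False.
  then (B || U) forces B = True.
  then (!B || P) forces P = True.
  then (A || !P) forces A = True.
  then (!A || !B || !N || U) forces N = False.
All clauses satisfied.

U = False, B = True, N = False, P = True, A = True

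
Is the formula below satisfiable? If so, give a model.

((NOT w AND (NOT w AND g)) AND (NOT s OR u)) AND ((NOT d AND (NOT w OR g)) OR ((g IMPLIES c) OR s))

c = True, u = True, d = True, s = True, w = False, g = True

  (NOT w AND (NOT w AND g)) AND (NOT s OR u) = True
    NOT w AND (NOT w AND g) = True
      NOT w = True
      NOT w AND g = True
        NOT w = True
    NOT s OR u = True
      NOT s = False
  (NOT d AND (NOT w OR g)) OR ((g IMPLIES c) OR s) = True
    NOT d AND (NOT w OR g) = False
      NOT d = False
      NOT w OR g = True
        NOT w = True
    (g IMPLIES c) OR s = True
      g IMPLIES c = True
Both conjuncts True, so the formula holds.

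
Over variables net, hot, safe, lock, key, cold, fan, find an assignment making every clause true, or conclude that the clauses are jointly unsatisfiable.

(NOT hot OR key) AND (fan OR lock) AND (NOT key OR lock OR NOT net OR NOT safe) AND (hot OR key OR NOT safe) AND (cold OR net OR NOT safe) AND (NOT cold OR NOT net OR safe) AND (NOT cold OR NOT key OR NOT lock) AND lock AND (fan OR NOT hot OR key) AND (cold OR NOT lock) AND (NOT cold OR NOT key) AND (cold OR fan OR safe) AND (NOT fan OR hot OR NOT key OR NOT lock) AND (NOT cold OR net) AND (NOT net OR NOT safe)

Unsatisfiable — no assignment works.

Case net = True:
  (lock) forces lock = True.
  (cold OR NOT lock) forces cold = True.
  (NOT cold OR NOT net OR safe) forces safe = True.
  Clause (NOT net OR NOT safe) is falsified — contradiction.
Case net = False:
  (lock) forces lock = True.
  (cold OR NOT lock) forces cold = True.
  Clause (NOT cold OR net) is falsified — contradiction.
Both cases fail, so the formula is unsatisfiable.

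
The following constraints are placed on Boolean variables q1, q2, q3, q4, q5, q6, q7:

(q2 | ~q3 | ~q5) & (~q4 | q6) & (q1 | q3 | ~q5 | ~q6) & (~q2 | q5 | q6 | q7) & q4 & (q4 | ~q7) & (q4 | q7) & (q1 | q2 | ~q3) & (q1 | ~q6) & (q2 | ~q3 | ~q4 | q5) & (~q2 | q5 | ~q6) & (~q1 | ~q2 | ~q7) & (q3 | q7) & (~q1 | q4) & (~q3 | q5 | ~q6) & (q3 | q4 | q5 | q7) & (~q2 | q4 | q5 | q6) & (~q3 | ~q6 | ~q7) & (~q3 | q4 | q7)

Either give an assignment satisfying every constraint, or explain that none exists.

Unit clause (q4) forces q4 = True.
In (~q4 | q6) only q6 is left, so q6 = True.
In (q1 | ~q6) only q1 is left, so q1 = True.
Set q2 = False.
Set q3 = False.
  then (q3 | q7) forces q7 = True.
Set q5 = True.
All clauses satisfied.

q1 = True; q2 = False; q3 = False; q4 = True; q5 = True; q6 = True; q7 = True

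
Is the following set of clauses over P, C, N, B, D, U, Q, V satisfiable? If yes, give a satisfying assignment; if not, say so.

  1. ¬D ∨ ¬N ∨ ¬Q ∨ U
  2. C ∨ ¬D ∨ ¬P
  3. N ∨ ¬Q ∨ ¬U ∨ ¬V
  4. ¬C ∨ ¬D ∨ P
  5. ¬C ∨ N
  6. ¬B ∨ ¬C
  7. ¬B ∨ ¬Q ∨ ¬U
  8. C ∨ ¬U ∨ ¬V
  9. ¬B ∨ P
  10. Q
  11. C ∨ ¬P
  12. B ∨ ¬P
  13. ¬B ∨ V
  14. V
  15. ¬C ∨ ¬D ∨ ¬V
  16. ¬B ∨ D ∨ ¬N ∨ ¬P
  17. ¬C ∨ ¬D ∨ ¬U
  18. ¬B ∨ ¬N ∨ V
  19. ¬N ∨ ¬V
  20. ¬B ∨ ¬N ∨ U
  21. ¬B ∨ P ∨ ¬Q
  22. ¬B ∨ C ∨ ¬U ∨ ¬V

P=F; C=F; N=F; B=F; D=T; U=F; Q=T; V=T

Unit clause (Q) forces Q = True.
Unit clause (V) forces V = True.
In (¬N ∨ ¬V) only ¬N is left, so N = False.
In (N ∨ ¬Q ∨ ¬U ∨ ¬V) only ¬U is left, so U = False.
In (¬C ∨ N) only ¬C is left, so C = False.
In (C ∨ ¬P) only ¬P is left, so P = False.
In (¬B ∨ P ∨ ¬Q) only ¬B is left, so B = False.
Set D = True.
All clauses satisfied.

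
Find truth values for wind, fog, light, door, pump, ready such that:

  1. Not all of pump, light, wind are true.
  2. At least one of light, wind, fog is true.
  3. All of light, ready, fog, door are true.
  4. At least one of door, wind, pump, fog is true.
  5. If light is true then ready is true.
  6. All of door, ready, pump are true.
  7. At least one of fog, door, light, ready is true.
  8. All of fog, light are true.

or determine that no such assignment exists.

wind = False, fog = True, light = True, door = True, pump = True, ready = True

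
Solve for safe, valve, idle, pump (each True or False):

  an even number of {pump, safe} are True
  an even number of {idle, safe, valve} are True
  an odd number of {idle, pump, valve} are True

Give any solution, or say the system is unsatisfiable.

No satisfying assignment exists.

Adding constraints 1, 2, 3 mod 2: every variable appears an even number of times on the left, so the left side is 0.
But the right sides sum to 1 (mod 2). 0 ≠ 1 — the system is inconsistent.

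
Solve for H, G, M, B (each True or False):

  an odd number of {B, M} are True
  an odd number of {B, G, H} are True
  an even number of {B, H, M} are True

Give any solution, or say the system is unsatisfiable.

H=T, G=T, M=F, B=T

{B, M}: 1 true → odd ✓
{B, G, H}: 3 true → odd ✓
{B, H, M}: 2 true → even ✓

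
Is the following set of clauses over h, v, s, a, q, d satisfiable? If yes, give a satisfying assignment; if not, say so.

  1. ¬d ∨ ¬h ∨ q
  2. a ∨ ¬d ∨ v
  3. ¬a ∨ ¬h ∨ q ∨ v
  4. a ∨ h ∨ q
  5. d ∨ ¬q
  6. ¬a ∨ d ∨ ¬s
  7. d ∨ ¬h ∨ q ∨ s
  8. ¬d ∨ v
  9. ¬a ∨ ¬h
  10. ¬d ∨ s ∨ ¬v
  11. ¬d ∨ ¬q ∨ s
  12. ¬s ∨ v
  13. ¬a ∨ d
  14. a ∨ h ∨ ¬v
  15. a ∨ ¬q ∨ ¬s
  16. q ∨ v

h=F, v=T, s=T, a=T, q=F, d=T

Set h = False.
Try v = False:
  (¬d ∨ v) forces d = False.
  (d ∨ ¬q) forces q = False.
  clause (q ∨ v) is falsified — backtrack.
So v = True.
  then (a ∨ h ∨ ¬v) forces a = True.
  then (¬a ∨ d) forces d = True.
  then (¬d ∨ s ∨ ¬v) forces s = True.
Set q = False.
All clauses satisfied.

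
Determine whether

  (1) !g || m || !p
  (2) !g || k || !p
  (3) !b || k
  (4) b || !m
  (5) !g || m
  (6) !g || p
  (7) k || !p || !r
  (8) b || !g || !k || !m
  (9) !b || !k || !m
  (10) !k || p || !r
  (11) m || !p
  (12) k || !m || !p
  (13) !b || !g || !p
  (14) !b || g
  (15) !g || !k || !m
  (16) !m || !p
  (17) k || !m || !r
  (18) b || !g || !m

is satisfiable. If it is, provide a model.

Try m = True:
  (b || !m) forces b = True.
  (!b || k) forces k = True.
  clause (!b || !k || !m) is falsified — backtrack.
So m = False.
  then (!g || m) forces g = False.
  then (m || !p) forces p = False.
  then (!b || g) forces b = False.
Set k = True.
  then (!k || p || !r) forces r = False.
All clauses satisfied.

m = False; k = True; p = False; r = False; g = False; b = False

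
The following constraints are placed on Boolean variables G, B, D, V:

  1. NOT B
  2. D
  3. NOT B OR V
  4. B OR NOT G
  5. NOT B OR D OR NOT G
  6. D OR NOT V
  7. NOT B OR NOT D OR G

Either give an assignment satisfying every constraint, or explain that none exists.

G = False; B = False; D = True; V = False

Unit clause (NOT B) forces B = False.
Unit clause (D) forces D = True.
In (B OR NOT G) only NOT G is left, so G = False.
Set V = False.
Check each clause:
  (NOT B): NOT B holds.
  (D): D holds.
  (NOT B OR V): NOT B holds.
  (B OR NOT G): NOT G holds.
  (NOT B OR D OR NOT G): NOT B holds.
  (D OR NOT V): D holds.
  (NOT B OR NOT D OR G): NOT B holds.
All clauses satisfied.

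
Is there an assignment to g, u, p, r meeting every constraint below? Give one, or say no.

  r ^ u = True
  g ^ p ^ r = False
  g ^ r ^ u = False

g: True; u: True; p: True; r: False

r ^ u = F ^ T = True ✓
g ^ p ^ r = T ^ T ^ F = False ✓
g ^ r ^ u = T ^ F ^ T = False ✓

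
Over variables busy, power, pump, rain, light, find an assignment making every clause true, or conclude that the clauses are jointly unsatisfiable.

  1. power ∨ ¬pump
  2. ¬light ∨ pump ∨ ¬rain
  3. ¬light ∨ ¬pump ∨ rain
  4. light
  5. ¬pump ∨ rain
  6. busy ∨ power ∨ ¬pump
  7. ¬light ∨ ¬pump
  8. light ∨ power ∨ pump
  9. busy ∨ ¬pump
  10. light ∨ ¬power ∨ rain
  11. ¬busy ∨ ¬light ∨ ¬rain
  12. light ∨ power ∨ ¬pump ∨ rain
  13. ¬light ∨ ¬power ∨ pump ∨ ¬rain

busy: False, power: True, pump: False, rain: False, light: True

Unit clause (light) forces light = True.
In (¬light ∨ ¬pump) only ¬pump is left, so pump = False.
In (¬light ∨ pump ∨ ¬rain) only ¬rain is left, so rain = False.
Set busy = False.
Set power = True.
All clauses satisfied.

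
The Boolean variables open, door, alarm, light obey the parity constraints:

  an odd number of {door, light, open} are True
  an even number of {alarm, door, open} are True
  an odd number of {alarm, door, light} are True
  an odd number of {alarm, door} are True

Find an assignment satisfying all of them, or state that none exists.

open=T, door=F, alarm=T, light=F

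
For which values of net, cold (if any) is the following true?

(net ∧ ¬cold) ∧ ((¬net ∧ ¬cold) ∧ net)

Case net = True: the conjunct ¬net is False.
Case net = False: the conjunct net is False.
Both cases fail — unsatisfiable.

Unsatisfiable — no assignment works.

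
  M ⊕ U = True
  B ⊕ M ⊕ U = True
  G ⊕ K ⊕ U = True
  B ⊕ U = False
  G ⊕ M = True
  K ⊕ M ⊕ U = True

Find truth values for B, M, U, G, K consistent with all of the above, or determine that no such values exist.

UNSATISFIABLE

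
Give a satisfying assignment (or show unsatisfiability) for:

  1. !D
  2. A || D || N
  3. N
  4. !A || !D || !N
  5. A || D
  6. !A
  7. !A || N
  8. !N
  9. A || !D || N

Case N = True:
  Clause (!N) is falsified — contradiction.
Case N = False:
  Clause (N) is falsified — contradiction.
Both cases fail, so the formula is unsatisfiable.

Unsatisfiable — no assignment works.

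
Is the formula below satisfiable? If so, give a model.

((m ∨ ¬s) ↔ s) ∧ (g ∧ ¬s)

Case s = True: the conjunct ¬s is False.
Case s = False: the conjunct (m ∨ ¬s) ↔ s becomes (m ∨ True) ↔ False = False.
Both cases fail — unsatisfiable.

The formula is unsatisfiable.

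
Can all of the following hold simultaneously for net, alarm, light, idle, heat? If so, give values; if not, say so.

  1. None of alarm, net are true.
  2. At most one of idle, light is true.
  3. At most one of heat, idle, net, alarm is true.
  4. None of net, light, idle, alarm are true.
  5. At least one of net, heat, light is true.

net = False, alarm = False, light = False, idle = False, heat = True

  (1) {alarm, net}: 0 true — none ✓
  (2) {idle, light}: 0 true — at most one ✓
  (3) {heat, idle, net, alarm}: 1 true — at most one ✓
  (4) {net, light, idle, alarm}: 0 true — none ✓
  (5) {net, heat, light}: 1 true — at least one ✓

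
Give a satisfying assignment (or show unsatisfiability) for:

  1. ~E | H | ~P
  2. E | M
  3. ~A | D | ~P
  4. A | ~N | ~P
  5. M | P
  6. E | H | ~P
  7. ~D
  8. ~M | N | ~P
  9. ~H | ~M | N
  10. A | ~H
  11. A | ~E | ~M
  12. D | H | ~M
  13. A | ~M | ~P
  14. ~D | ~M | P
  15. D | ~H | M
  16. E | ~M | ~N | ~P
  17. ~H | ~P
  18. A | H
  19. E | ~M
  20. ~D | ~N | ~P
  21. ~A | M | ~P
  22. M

M = True, H = True, P = False, A = True, D = False, N = True, E = True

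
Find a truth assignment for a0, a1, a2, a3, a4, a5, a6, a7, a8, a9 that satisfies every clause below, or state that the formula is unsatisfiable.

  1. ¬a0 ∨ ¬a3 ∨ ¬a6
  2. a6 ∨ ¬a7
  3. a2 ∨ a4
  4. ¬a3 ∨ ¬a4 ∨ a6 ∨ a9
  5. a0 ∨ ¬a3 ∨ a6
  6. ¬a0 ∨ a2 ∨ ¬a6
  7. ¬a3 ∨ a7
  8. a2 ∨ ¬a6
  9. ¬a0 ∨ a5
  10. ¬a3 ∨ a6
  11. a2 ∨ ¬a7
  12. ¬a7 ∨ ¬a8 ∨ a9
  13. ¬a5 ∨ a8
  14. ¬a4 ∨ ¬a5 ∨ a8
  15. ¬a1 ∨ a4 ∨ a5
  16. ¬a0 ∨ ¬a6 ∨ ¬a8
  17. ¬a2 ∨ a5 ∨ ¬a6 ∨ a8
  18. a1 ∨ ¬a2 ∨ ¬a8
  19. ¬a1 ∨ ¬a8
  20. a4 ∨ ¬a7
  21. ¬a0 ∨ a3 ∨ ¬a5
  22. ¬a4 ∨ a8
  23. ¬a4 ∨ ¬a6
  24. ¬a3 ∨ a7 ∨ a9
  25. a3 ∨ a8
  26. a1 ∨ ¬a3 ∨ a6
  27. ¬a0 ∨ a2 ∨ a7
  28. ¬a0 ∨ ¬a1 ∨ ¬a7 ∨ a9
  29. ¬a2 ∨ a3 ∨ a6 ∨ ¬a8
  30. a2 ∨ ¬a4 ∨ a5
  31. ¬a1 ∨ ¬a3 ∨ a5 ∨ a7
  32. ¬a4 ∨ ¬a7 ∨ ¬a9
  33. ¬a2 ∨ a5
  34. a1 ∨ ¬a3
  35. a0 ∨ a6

The formula is unsatisfiable.

Case a2 = True:
  (¬a2 ∨ a5) forces a5 = True.
  (¬a5 ∨ a8) forces a8 = True.
  (a1 ∨ ¬a2 ∨ ¬a8) forces a1 = True.
  Clause (¬a1 ∨ ¬a8) is falsified — contradiction.
Case a2 = False:
  (a2 ∨ a4) forces a4 = True.
  (a2 ∨ ¬a6) forces a6 = False.
  (a6 ∨ ¬a7) forces a7 = False.
  (¬a3 ∨ a7) forces a3 = False.
  (¬a4 ∨ a8) forces a8 = True.
  (¬a1 ∨ ¬a8) forces a1 = False.
  (¬a0 ∨ a2 ∨ a7) forces a0 = False.
  Clause (a0 ∨ a6) is falsified — contradiction.
Both cases fail, so the formula is unsatisfiable.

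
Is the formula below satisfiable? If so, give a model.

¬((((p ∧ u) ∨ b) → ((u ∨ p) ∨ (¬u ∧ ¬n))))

p=F, b=T, u=F, n=T

  ¬((((p ∧ u) ∨ b) → ((u ∨ p) ∨ (¬u ∧ ¬n)))) = True
    ((p ∧ u) ∨ b) → ((u ∨ p) ∨ (¬u ∧ ¬n)) = False
      (p ∧ u) ∨ b = True
        p ∧ u = False
      (u ∨ p) ∨ (¬u ∧ ¬n) = False
        u ∨ p = False
        ¬u ∧ ¬n = False
          ¬u = True
          ¬n = False
The formula evaluates to True.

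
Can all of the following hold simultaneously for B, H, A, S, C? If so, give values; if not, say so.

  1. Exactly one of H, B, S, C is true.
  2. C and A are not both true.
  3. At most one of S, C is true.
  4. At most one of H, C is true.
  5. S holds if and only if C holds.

B=F, H=T, A=T, S=F, C=F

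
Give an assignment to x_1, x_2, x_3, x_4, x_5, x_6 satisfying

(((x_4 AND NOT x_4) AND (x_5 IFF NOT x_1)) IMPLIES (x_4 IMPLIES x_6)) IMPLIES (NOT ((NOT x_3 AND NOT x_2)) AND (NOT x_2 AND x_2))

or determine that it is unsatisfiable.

Unsatisfiable

Case x_4 = True: the formula simplifies to NOT ((NOT x_3 AND NOT x_2)) AND (NOT x_2 AND x_2).
  x_2 = True: the conjunct NOT x_2 is False.
  x_2 = False: the conjunct x_2 is False.
Case x_4 = False: the formula simplifies to NOT ((NOT x_3 AND NOT x_2)) AND (NOT x_2 AND x_2).
  x_2 = True: the conjunct NOT x_2 is False.
  x_2 = False: the conjunct x_2 is False.
Both cases fail — unsatisfiable.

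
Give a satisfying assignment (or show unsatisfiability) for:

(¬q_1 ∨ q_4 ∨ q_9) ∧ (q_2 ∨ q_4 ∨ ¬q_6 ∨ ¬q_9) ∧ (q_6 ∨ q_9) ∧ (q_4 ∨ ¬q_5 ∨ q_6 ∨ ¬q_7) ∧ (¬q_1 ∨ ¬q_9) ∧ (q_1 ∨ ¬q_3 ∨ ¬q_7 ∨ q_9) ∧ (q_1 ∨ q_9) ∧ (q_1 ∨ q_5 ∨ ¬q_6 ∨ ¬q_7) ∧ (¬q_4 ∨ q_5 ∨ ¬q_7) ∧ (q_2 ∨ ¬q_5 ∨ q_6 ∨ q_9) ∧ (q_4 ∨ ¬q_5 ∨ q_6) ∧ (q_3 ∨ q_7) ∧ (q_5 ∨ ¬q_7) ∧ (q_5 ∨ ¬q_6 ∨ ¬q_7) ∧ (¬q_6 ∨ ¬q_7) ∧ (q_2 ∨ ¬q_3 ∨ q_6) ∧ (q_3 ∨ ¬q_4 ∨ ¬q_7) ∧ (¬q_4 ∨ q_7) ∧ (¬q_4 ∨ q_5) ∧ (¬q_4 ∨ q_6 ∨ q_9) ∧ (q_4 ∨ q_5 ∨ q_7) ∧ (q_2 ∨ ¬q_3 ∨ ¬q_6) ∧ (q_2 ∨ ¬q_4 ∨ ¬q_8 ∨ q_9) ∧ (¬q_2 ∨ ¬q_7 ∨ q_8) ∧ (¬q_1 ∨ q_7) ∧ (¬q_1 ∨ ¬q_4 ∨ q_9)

q_1=F, q_2=T, q_3=T, q_4=T, q_5=T, q_6=F, q_7=T, q_8=T, q_9=T

Try q_1 = True:
  (¬q_1 ∨ ¬q_9) forces q_9 = False.
  (¬q_1 ∨ q_4 ∨ q_9) forces q_4 = True.
  clause (¬q_1 ∨ ¬q_4 ∨ q_9) is falsified — backtrack.
So q_1 = False.
  then (q_1 ∨ q_9) forces q_9 = True.
Set q_2 = True.
Set q_3 = True.
Set q_4 = True.
  then (¬q_4 ∨ q_7) forces q_7 = True.
  then (¬q_4 ∨ q_5) forces q_5 = True.
  then (¬q_2 ∨ ¬q_7 ∨ q_8) forces q_8 = True.
  then (¬q_6 ∨ ¬q_7) forces q_6 = False.
All clauses satisfied.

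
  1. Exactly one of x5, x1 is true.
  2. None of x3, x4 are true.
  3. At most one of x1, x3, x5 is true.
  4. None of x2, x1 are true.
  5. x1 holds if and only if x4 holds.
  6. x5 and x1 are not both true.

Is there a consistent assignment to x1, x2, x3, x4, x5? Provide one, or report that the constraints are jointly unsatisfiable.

x1=F, x2=F, x3=F, x4=F, x5=T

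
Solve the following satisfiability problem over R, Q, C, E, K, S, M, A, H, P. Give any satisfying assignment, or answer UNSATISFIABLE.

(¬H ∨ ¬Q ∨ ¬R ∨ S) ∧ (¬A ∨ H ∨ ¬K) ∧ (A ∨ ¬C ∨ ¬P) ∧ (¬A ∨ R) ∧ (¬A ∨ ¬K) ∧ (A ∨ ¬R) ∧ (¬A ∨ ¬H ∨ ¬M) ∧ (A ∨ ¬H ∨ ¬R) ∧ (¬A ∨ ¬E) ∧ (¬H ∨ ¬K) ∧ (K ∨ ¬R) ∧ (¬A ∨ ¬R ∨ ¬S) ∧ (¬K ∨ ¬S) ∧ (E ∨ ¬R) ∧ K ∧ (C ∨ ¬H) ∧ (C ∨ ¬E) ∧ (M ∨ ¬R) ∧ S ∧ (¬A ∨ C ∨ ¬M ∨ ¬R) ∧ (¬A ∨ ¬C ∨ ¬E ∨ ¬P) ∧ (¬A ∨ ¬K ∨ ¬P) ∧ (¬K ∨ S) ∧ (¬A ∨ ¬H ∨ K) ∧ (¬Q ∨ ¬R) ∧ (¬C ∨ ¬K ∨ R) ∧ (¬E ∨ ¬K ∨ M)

UNSATISFIABLE

Case S = True:
  (¬K ∨ ¬S) forces K = False.
  Clause (K) is falsified — contradiction.
Case S = False:
  Clause (S) is falsified — contradiction.
Both cases fail, so the formula is unsatisfiable.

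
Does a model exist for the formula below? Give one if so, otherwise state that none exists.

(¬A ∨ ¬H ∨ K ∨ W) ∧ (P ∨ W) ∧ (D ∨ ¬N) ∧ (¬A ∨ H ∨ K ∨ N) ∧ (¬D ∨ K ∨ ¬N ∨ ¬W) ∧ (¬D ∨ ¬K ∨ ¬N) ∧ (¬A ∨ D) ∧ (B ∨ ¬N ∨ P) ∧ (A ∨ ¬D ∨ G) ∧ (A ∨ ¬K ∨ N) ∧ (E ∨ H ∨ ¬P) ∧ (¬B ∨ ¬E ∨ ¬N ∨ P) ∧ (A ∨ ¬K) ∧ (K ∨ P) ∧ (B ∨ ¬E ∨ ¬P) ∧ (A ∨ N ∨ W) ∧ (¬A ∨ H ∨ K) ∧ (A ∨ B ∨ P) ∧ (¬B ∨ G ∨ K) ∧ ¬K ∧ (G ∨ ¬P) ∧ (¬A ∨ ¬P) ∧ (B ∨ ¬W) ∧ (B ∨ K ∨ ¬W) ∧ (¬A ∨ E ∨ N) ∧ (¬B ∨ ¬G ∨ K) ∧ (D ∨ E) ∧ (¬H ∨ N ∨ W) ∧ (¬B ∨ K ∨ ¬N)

B = False; G = True; P = True; D = True; N = True; E = False; A = False; W = False; K = False; H = True

Unit clause (¬K) forces K = False.
In (K ∨ P) only P is left, so P = True.
In (G ∨ ¬P) only G is left, so G = True.
In (¬A ∨ ¬P) only ¬A is left, so A = False.
In (¬B ∨ ¬G ∨ K) only ¬B is left, so B = False.
In (B ∨ ¬E ∨ ¬P) only ¬E is left, so E = False.
In (B ∨ ¬W) only ¬W is left, so W = False.
In (D ∨ E) only D is left, so D = True.
In (E ∨ H ∨ ¬P) only H is left, so H = True.
In (A ∨ N ∨ W) only N is left, so N = True.
All clauses satisfied.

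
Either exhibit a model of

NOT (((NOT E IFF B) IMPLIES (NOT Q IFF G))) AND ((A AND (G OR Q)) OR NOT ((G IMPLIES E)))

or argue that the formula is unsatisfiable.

G=T, A=T, Q=T, B=T, E=F

  NOT (((NOT E IFF B) IMPLIES (NOT Q IFF G))) = True
    (NOT E IFF B) IMPLIES (NOT Q IFF G) = False
      NOT E IFF B = True
        NOT E = True
      NOT Q IFF G = False
        NOT Q = False
  (A AND (G OR Q)) OR NOT ((G IMPLIES E)) = True
    A AND (G OR Q) = True
      G OR Q = True
    NOT ((G IMPLIES E)) = True
      G IMPLIES E = False
Both conjuncts True, so the formula holds.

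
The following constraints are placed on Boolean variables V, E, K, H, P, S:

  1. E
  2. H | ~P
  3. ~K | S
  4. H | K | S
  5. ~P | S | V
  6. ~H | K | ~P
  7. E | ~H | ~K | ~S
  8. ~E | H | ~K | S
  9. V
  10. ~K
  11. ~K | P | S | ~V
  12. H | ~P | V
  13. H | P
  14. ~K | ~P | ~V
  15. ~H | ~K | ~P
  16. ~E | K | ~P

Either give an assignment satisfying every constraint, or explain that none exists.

Unit clause (E) forces E = True.
Unit clause (V) forces V = True.
Unit clause (~K) forces K = False.
In (~E | K | ~P) only ~P is left, so P = False.
In (H | P) only H is left, so H = True.
Set S = False.
All clauses satisfied.

V = True, E = True, K = False, H = True, P = False, S = False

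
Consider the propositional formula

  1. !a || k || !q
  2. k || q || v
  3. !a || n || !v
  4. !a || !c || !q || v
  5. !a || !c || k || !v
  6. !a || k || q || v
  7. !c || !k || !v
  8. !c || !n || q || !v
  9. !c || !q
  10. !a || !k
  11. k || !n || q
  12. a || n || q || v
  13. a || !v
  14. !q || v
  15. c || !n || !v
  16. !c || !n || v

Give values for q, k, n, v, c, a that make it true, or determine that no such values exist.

q: False; k: True; n: True; v: False; c: False; a: False

Set q = False.
Try k = False:
  (k || q || v) forces v = True.
  (k || !n || q) forces n = False.
  (!a || n || !v) forces a = False.
  clause (a || !v) is falsified — backtrack.
So k = True.
  then (!a || !k) forces a = False.
  then (a || !v) forces v = False.
  then (a || n || q || v) forces n = True.
  then (!c || !n || v) forces c = False.
All clauses satisfied.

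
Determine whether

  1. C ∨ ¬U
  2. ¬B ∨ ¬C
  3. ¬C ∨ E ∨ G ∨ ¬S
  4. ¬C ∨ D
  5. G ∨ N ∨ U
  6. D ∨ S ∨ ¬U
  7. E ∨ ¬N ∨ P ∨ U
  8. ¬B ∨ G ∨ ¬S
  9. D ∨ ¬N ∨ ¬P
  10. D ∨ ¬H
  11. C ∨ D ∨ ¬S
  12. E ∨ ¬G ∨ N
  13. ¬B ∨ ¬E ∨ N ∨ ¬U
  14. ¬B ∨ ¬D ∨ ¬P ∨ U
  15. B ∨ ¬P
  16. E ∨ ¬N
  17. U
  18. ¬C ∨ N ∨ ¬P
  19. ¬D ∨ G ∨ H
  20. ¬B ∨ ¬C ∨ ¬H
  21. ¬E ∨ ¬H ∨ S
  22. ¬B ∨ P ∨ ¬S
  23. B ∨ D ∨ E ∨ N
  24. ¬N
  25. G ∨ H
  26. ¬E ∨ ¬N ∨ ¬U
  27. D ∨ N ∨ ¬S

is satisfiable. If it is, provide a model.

G=T, N=F, D=T, B=F, S=T, U=T, H=T, C=T, E=T, P=F

Unit clause (U) forces U = True.
Unit clause (¬N) forces N = False.
In (C ∨ ¬U) only C is left, so C = True.
In (¬B ∨ ¬C) only ¬B is left, so B = False.
In (¬C ∨ D) only D is left, so D = True.
In (B ∨ ¬P) only ¬P is left, so P = False.
Set G = True.
  then (E ∨ ¬G ∨ N) forces E = True.
Set S = True.
Set H = True.
All clauses satisfied.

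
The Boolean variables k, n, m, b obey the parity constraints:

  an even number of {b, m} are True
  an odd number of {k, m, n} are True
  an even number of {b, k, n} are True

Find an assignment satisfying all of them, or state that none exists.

Unsatisfiable — no assignment works.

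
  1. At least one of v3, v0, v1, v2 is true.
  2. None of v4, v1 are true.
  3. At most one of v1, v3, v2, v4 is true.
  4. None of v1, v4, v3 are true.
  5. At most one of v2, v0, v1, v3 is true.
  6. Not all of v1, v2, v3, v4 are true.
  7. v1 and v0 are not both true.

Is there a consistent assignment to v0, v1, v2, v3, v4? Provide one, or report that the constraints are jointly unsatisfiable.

v0 = True; v1 = False; v2 = False; v3 = False; v4 = False

  (1) {v3, v0, v1, v2}: 1 true — at least one ✓
  (2) {v4, v1}: 0 true — none ✓
  (3) {v1, v3, v2, v4}: 0 true — at most one ✓
  (4) {v1, v4, v3}: 0 true — none ✓
  (5) {v2, v0, v1, v3}: 1 true — at most one ✓
  (6) {v1, v2, v3, v4}: 0/4 true — not all ✓
  (7) v1=F, v0=T — not both ✓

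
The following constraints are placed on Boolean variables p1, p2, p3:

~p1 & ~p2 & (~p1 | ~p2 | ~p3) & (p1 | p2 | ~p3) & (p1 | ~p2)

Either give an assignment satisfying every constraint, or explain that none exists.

p1=F, p2=F, p3=F

Unit clause (~p1) forces p1 = False.
Unit clause (~p2) forces p2 = False.
In (p1 | p2 | ~p3) only ~p3 is left, so p3 = False.
Check each clause:
  (~p1): ~p1 holds.
  (~p2): ~p2 holds.
  (~p1 | ~p2 | ~p3): ~p1 holds.
  (p1 | p2 | ~p3): ~p3 holds.
  (p1 | ~p2): ~p2 holds.
All clauses satisfied.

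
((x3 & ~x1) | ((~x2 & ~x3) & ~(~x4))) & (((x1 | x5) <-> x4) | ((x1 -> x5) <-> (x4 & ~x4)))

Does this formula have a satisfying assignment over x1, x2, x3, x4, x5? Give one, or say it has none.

x1: False, x2: False, x3: True, x4: True, x5: True

  (x3 & ~x1) | ((~x2 & ~x3) & ~(~x4)) = True
    x3 & ~x1 = True
      ~x1 = True
    (~x2 & ~x3) & ~(~x4) = False
      ~x2 & ~x3 = False
        ~x2 = True
        ~x3 = False
      ~(~x4) = True
        ~x4 = False
  ((x1 | x5) <-> x4) | ((x1 -> x5) <-> (x4 & ~x4)) = True
    (x1 | x5) <-> x4 = True
      x1 | x5 = True
    (x1 -> x5) <-> (x4 & ~x4) = False
      x1 -> x5 = True
      x4 & ~x4 = False
        ~x4 = False
Both conjuncts True, so the formula holds.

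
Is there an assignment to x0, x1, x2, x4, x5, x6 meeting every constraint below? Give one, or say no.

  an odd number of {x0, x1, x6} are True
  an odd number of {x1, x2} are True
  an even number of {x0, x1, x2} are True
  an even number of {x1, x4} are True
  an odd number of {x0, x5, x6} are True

x0: True, x1: False, x2: True, x4: False, x5: False, x6: False

{x0, x1, x6}: 1 true → odd ✓
{x1, x2}: 1 true → odd ✓
{x0, x1, x2}: 2 true → even ✓
{x1, x4}: 0 true → even ✓
{x0, x5, x6}: 1 true → odd ✓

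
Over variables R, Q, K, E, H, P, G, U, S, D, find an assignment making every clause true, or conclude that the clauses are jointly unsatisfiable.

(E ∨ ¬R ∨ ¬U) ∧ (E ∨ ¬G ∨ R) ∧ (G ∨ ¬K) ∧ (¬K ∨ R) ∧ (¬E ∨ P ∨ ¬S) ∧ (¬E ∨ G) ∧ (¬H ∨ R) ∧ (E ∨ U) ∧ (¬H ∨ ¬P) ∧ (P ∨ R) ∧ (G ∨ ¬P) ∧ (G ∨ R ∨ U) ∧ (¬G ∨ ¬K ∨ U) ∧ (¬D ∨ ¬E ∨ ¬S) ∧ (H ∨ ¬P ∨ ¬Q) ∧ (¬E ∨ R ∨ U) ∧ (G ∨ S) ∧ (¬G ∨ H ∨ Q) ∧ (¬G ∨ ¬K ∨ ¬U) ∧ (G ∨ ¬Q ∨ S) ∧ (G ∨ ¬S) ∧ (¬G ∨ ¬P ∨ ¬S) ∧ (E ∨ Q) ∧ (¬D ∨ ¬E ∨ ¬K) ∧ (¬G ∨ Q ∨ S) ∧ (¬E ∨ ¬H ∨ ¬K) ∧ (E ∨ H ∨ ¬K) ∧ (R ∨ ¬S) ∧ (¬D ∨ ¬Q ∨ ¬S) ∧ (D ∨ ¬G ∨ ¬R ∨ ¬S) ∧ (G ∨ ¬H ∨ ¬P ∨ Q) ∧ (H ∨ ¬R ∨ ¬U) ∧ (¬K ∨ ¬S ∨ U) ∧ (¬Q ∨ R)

R = True, Q = True, K = False, E = True, H = True, P = False, G = True, U = True, S = False, D = False

Set R = True.
Set Q = True.
Try K = True:
  (G ∨ ¬K) forces G = True.
  (¬G ∨ ¬K ∨ U) forces U = True.
  clause (¬G ∨ ¬K ∨ ¬U) is falsified — backtrack.
So K = False.
Set E = True.
  then (¬E ∨ G) forces G = True.
Set H = True.
  then (¬H ∨ ¬P) forces P = False.
  then (¬E ∨ P ∨ ¬S) forces S = False.
Set U = True.
Set D = False.
All clauses satisfied.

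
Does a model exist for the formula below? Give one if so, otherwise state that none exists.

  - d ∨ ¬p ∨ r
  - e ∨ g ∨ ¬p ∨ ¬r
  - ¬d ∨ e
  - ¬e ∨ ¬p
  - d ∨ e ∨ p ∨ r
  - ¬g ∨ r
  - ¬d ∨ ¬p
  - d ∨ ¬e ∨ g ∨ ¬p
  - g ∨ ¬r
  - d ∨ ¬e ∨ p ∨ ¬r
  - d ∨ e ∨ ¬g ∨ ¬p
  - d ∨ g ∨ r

d=T; g=T; r=T; e=T; p=F

Set d = True.
  then (¬d ∨ e) forces e = True.
  then (¬e ∨ ¬p) forces p = False.
Set g = True.
  then (¬g ∨ r) forces r = True.
All clauses satisfied.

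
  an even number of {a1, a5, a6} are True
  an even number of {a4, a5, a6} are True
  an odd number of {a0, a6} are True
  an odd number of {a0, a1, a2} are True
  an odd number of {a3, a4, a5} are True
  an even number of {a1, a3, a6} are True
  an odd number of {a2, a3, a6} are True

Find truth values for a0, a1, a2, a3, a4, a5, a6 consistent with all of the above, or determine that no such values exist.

a0 = False; a1 = True; a2 = False; a3 = False; a4 = True; a5 = False; a6 = True

{a1, a5, a6}: 2 true → even ✓
{a4, a5, a6}: 2 true → even ✓
{a0, a6}: 1 true → odd ✓
{a0, a1, a2}: 1 true → odd ✓
{a3, a4, a5}: 1 true → odd ✓
{a1, a3, a6}: 2 true → even ✓
{a2, a3, a6}: 1 true → odd ✓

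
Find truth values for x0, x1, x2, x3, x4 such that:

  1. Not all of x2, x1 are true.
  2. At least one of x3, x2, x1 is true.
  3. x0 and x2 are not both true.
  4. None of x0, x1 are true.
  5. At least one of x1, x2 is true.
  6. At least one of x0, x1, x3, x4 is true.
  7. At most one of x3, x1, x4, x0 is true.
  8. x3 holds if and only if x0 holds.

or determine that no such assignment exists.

x0=F; x1=F; x2=T; x3=F; x4=T

  (1) {x2, x1}: 1/2 true — not all ✓
  (2) {x3, x2, x1}: 1 true — at least one ✓
  (3) x0=F, x2=T — not both ✓
  (4) {x0, x1}: 0 true — none ✓
  (5) {x1, x2}: 1 true — at least one ✓
  (6) {x0, x1, x3, x4}: 1 true — at least one ✓
  (7) {x3, x1, x4, x0}: 1 true — at most one ✓
  (8) x3=F, x0=F — same ✓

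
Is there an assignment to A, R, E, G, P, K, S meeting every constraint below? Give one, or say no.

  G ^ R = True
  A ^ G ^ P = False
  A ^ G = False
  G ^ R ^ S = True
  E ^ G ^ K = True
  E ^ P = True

A = False, R = True, E = True, G = False, P = False, K = False, S = False

G ^ R = F ^ T = True ✓
A ^ G ^ P = F ^ F ^ F = False ✓
A ^ G = F ^ F = False ✓
G ^ R ^ S = F ^ T ^ F = True ✓
E ^ G ^ K = T ^ F ^ F = True ✓
E ^ P = T ^ F = True ✓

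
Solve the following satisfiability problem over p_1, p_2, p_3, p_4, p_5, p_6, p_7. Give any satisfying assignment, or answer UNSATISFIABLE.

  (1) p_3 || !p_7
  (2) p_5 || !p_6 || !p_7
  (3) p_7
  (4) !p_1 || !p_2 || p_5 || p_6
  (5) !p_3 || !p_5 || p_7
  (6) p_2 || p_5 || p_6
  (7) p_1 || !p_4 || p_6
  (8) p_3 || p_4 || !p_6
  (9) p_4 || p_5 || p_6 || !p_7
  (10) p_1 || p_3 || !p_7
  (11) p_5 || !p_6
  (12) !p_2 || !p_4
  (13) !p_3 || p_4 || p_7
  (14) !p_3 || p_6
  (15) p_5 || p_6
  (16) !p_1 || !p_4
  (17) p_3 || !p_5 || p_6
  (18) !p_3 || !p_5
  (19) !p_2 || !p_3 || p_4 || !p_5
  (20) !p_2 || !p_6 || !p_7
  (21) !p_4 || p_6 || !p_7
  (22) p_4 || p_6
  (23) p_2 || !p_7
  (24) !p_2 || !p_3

Case p_2 = True:
  (p_7) forces p_7 = True.
  (p_3 || !p_7) forces p_3 = True.
  Clause (!p_2 || !p_3) is falsified — contradiction.
Case p_2 = False:
  (p_7) forces p_7 = True.
  Clause (p_2 || !p_7) is falsified — contradiction.
Both cases fail, so the formula is unsatisfiable.

UNSATISFIABLE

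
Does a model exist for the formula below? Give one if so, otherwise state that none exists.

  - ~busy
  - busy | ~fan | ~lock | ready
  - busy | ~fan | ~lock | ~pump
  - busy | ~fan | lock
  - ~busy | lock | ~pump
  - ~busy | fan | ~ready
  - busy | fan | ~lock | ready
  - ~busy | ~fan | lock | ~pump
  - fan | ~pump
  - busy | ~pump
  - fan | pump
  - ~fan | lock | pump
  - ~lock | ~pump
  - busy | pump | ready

pump: False; ready: True; lock: True; busy: False; fan: True

Unit clause (~busy) forces busy = False.
In (busy | ~pump) only ~pump is left, so pump = False.
In (fan | pump) only fan is left, so fan = True.
In (~fan | lock | pump) only lock is left, so lock = True.
In (busy | pump | ready) only ready is left, so ready = True.
All clauses satisfied.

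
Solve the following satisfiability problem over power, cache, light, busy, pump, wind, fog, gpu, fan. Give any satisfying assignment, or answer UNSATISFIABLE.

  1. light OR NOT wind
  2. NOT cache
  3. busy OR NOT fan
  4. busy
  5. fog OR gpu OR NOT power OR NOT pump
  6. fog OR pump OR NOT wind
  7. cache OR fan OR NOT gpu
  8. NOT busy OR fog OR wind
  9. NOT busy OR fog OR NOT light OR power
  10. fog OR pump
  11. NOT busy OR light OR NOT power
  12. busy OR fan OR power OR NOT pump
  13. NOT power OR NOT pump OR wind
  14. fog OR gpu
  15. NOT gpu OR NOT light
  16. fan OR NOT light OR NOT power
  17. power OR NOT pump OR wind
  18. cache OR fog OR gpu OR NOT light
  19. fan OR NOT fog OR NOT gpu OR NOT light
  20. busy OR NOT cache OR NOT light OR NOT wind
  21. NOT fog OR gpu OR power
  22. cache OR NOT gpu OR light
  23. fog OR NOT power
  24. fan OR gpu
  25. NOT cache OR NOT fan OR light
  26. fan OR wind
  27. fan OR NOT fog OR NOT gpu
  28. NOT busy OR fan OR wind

power: True, cache: False, light: True, busy: True, pump: False, wind: False, fog: True, gpu: False, fan: True

Unit clause (NOT cache) forces cache = False.
Unit clause (busy) forces busy = True.
Set power = True.
  then (NOT busy OR light OR NOT power) forces light = True.
  then (NOT gpu OR NOT light) forces gpu = False.
  then (fan OR NOT light OR NOT power) forces fan = True.
  then (cache OR fog OR gpu OR NOT light) forces fog = True.
Set pump = False.
Set wind = False.
All clauses satisfied.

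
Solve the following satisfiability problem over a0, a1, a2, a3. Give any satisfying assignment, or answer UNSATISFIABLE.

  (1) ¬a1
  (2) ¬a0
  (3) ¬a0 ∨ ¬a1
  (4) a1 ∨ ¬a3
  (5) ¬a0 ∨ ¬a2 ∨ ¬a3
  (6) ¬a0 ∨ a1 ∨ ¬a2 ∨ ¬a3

a0 = False, a1 = False, a2 = False, a3 = False

Unit clause (¬a1) forces a1 = False.
Unit clause (¬a0) forces a0 = False.
In (a1 ∨ ¬a3) only ¬a3 is left, so a3 = False.
Set a2 = False.
All clauses satisfied.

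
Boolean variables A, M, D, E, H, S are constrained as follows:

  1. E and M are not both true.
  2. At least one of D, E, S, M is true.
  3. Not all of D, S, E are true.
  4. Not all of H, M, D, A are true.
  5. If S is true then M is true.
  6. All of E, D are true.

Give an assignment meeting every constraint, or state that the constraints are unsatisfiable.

A: True; M: False; D: True; E: True; H: True; S: False

  (1) E=T, M=F — not both ✓
  (2) {D, E, S, M}: 2 true — at least one ✓
  (3) {D, S, E}: 2/3 true — not all ✓
  (4) {H, M, D, A}: 3/4 true — not all ✓
  (5) S=F ⇒ M: vacuous ✓
  (6) {E, D}: all 2 true ✓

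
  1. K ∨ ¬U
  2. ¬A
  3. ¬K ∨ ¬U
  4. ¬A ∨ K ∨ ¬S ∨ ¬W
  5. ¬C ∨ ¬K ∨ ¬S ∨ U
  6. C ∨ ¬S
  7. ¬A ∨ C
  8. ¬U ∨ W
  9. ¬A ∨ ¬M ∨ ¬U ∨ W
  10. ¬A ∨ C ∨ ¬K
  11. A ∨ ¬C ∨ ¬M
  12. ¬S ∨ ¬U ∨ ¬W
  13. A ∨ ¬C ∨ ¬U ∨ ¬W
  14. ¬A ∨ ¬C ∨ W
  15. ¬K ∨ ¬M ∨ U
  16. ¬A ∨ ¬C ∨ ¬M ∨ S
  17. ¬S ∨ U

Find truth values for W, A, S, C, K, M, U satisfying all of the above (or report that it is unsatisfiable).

W: False; A: False; S: False; C: True; K: True; M: False; U: False

Unit clause (¬A) forces A = False.
Set W = False.
  then (¬U ∨ W) forces U = False.
  then (¬S ∨ U) forces S = False.
Set C = True.
  then (A ∨ ¬C ∨ ¬M) forces M = False.
Set K = True.
All clauses satisfied.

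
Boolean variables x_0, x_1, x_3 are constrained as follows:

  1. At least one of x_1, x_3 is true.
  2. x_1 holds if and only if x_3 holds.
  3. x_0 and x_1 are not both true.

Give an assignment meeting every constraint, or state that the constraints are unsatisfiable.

x_0 = False; x_1 = True; x_3 = True

  (1) {x_1, x_3}: 2 true — at least one ✓
  (2) x_1=T, x_3=T — same ✓
  (3) x_0=F, x_1=T — not both ✓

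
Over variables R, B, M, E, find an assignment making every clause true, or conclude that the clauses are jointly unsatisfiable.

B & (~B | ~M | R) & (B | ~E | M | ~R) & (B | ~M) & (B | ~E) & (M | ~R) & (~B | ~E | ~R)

R: False, B: True, M: False, E: True

Unit clause (B) forces B = True.
Set R = False.
  then (~B | ~M | R) forces M = False.
Set E = True.
Check each clause:
  (B): B holds.
  (~B | ~M | R): ~M holds.
  (B | ~E | M | ~R): B holds.
  (B | ~M): B holds.
  (B | ~E): B holds.
  (M | ~R): ~R holds.
  (~B | ~E | ~R): ~R holds.
All clauses satisfied.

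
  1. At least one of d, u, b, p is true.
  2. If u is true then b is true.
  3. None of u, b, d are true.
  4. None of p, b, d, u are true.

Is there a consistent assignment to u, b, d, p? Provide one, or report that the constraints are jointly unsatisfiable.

Case u = True:
  Constraint (3) is violated (u=T) — contradiction.
Case u = False:
  (3) forces b = False.
  (3) forces d = False.
  (1) with d=F, u=F, b=F forces p = True.
  Constraint (4) is violated (p=T) — contradiction.
Both cases fail — unsatisfiable.

Unsatisfiable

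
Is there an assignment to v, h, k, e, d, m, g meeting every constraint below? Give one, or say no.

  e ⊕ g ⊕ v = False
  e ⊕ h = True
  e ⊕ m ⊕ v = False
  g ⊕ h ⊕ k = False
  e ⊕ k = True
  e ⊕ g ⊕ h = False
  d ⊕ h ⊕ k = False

The formula is unsatisfiable.

Adding constraints 4, 5, 6 mod 2: every variable appears an even number of times on the left, so the left side is 0.
But the right sides sum to 1 (mod 2). 0 ≠ 1 — the system is inconsistent.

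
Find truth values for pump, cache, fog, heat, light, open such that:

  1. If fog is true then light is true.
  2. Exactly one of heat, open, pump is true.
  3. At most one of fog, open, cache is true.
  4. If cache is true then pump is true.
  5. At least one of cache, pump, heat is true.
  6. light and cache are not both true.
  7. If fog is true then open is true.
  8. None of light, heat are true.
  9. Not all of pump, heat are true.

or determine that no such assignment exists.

pump: True; cache: True; fog: False; heat: False; light: False; open: False

  (1) fog=F ⇒ light: vacuous ✓
  (2) {heat, open, pump}: 1 true — exactly one ✓
  (3) {fog, open, cache}: 1 true — at most one ✓
  (4) cache=T ⇒ pump: T ✓
  (5) {cache, pump, heat}: 2 true — at least one ✓
  (6) light=F, cache=T — not both ✓
  (7) fog=F ⇒ open: vacuous ✓
  (8) {light, heat}: 0 true — none ✓
  (9) {pump, heat}: 1/2 true — not all ✓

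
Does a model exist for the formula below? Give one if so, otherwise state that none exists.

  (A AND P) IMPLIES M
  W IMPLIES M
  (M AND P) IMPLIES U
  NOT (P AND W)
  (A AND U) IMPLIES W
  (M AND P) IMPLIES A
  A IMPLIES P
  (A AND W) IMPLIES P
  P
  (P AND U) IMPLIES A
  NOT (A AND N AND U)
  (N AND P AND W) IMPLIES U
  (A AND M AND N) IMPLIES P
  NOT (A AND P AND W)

Unit clause (P) forces P = True.
In (NOT P OR NOT W) only NOT W is left, so W = False.
Try U = True:
  (NOT A OR NOT U OR W) forces A = False.
  clause (A OR NOT P OR NOT U) is falsified — backtrack.
So U = False.
  then (NOT M OR NOT P OR U) forces M = False.
  then (NOT A OR M OR NOT P) forces A = False.
Set N = True.
All clauses satisfied.

U = False, W = False, P = True, N = True, A = False, M = False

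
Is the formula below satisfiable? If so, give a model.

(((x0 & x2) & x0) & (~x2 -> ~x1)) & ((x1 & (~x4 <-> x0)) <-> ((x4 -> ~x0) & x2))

x0 = True, x1 = True, x2 = True, x4 = True

  ((x0 & x2) & x0) & (~x2 -> ~x1) = True
    (x0 & x2) & x0 = True
      x0 & x2 = True
    ~x2 -> ~x1 = True
      ~x2 = False
      ~x1 = False
  (x1 & (~x4 <-> x0)) <-> ((x4 -> ~x0) & x2) = True
    x1 & (~x4 <-> x0) = False
      ~x4 <-> x0 = False
        ~x4 = False
    (x4 -> ~x0) & x2 = False
      x4 -> ~x0 = False
        ~x0 = False
Both conjuncts True, so the formula holds.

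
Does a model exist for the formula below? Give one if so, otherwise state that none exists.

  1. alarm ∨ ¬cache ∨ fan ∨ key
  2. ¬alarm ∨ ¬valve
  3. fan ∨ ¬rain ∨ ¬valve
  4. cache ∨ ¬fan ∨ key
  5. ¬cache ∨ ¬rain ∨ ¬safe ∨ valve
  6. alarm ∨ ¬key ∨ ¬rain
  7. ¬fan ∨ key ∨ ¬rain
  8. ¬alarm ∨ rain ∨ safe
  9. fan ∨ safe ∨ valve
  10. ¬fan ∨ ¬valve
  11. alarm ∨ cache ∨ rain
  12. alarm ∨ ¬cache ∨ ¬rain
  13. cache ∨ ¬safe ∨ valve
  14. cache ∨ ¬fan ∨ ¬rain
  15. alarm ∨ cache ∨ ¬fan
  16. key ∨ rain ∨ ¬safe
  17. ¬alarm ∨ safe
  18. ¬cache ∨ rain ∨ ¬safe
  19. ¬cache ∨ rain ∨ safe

Case alarm = True:
  (¬alarm ∨ ¬valve) forces valve = False.
  (¬alarm ∨ safe) forces safe = True.
  (cache ∨ ¬safe ∨ valve) forces cache = True.
  (¬cache ∨ ¬rain ∨ ¬safe ∨ valve) forces rain = False.
  Clause (¬cache ∨ rain ∨ ¬safe) is falsified — contradiction.
Case alarm = False:
  If cache = True:
    (alarm ∨ ¬cache ∨ ¬rain) forces rain = False.
    (¬cache ∨ rain ∨ ¬safe) forces safe = False.
    clause (¬cache ∨ rain ∨ safe) is falsified.
  If cache = False:
    (alarm ∨ cache ∨ rain) forces rain = True.
    (alarm ∨ ¬key ∨ ¬rain) forces key = False.
    (cache ∨ ¬fan ∨ key) forces fan = False.
    (fan ∨ ¬rain ∨ ¬valve) forces valve = False.
    (fan ∨ safe ∨ valve) forces safe = True.
    clause (cache ∨ ¬safe ∨ valve) is falsified.
  Every sub-case reaches a contradiction.
Both cases fail, so the formula is unsatisfiable.

Unsatisfiable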